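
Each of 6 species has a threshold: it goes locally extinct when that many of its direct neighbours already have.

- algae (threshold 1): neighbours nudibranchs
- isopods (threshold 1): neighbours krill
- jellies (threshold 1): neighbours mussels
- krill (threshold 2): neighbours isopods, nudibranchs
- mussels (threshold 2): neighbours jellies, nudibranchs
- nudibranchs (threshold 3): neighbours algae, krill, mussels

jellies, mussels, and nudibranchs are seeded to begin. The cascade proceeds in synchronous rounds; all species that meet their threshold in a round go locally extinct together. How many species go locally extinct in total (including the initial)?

Round 1 — jellies, mussels, nudibranchs go locally extinct (initial).
Round 2 — checking thresholds:
  algae: 1 of 1 neighbours ≥ 1, goes locally extinct.
  krill: 1 of 2 neighbours < 2, not yet.
Round 3 — no new extinctions; cascade stops.

4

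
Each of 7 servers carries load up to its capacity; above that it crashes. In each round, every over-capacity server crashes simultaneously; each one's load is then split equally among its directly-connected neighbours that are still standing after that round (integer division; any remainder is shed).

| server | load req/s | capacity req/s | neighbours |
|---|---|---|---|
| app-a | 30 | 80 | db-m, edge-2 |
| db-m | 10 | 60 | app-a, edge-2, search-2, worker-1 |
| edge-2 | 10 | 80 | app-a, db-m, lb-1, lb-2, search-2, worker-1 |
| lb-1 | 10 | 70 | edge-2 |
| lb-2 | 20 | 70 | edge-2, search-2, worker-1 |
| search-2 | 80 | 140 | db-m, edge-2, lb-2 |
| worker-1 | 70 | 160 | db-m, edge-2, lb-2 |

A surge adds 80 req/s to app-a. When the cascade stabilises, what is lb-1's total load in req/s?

31

Round 1 — app-a at 110 > 80. app-a crashes.
  app-a sheds 110 req/s to db-m, edge-2: 55 each.
    db-m: 10+55 = 65 > 60
    edge-2: 10+55 = 65 ≤ 80
Round 2 — db-m crashes.
  db-m sheds 65 req/s to edge-2, search-2, worker-1: 21 each (2 lost).
    edge-2: 65+21 = 86 > 80
    search-2: 80+21 = 101 ≤ 140
    worker-1: 70+21 = 91 ≤ 160
Round 3 — edge-2 crashes.
  edge-2 sheds 86 req/s to lb-1, lb-2, search-2, worker-1: 21 each (2 lost).
    lb-1: 10+21 = 31 ≤ 70
    lb-2: 20+21 = 41 ≤ 70
    search-2: 101+21 = 122 ≤ 140
    worker-1: 91+21 = 112 ≤ 160
No further crashes.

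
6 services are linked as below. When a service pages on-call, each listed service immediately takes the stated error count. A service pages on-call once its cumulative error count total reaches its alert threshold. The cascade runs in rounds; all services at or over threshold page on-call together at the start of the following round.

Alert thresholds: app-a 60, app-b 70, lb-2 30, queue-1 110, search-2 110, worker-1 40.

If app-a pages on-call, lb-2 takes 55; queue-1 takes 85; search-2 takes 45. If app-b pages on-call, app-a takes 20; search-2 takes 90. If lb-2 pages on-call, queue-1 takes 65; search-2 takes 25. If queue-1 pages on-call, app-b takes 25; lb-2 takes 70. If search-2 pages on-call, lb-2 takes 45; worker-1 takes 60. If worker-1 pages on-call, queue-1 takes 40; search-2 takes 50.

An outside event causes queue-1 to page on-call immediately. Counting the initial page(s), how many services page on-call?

2

Round 1 — queue-1 pages on-call (initial).
  app-b: +25 → 25 < 70
  lb-2: +70 → 70 ≥ 30
Round 2 — lb-2 pages on-call.
  search-2: +25 → 25 < 110
No further pages.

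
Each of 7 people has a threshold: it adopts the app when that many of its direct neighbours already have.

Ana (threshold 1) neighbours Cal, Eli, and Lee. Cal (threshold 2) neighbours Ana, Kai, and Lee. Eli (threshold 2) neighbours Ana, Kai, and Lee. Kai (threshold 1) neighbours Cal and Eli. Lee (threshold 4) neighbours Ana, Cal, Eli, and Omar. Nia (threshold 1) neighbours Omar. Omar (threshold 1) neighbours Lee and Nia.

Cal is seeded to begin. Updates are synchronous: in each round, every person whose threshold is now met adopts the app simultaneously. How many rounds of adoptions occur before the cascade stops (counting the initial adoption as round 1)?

3

Round 1 — Cal adopts the app (initial).
Round 2 — checking thresholds:
  Ana: 1 of 3 neighbours ≥ 1, adopts the app.
  Kai: 1 of 2 neighbours ≥ 1, adopts the app.
  Lee: 1 of 4 neighbours < 4, holds.
Round 3 — checking thresholds:
  Eli: 2 of 3 neighbours ≥ 2, adopts the app.
  Lee: 2 of 4 neighbours < 4, holds.
Round 4 — no new adoptions; cascade stops.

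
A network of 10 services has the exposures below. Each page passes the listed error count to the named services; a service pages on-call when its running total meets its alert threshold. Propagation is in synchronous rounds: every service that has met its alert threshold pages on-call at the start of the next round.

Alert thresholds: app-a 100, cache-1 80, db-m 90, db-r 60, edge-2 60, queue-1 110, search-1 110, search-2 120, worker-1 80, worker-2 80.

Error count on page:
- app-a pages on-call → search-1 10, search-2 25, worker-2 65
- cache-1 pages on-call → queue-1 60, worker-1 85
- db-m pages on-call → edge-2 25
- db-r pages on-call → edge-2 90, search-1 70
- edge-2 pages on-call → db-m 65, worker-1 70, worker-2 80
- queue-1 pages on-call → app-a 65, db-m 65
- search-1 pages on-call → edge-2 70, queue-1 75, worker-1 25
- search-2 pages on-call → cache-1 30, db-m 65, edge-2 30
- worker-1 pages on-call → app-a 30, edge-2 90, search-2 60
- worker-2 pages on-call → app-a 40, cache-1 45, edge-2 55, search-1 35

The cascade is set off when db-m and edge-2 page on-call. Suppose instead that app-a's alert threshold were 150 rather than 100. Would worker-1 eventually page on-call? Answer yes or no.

With app-a's alert threshold at 150:
Round 1 — db-m, edge-2 page on-call (initial).
  worker-1: +70 → 70 < 80
  worker-2: +80 → 80 ≥ 80
Round 2 — worker-2 pages on-call.
  app-a: +40 → 40 < 150
  cache-1: +45 → 45 < 80
  search-1: +35 → 35 < 110
No further pages.

no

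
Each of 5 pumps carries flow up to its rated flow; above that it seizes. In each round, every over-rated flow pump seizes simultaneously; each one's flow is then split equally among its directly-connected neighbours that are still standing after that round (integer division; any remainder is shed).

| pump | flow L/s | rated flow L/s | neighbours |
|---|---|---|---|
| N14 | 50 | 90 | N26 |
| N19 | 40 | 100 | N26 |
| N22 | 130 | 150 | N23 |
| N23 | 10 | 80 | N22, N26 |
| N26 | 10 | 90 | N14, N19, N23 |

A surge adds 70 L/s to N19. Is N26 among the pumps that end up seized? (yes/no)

yes

Round 1 — N19 at 110 > 100. N19 seizes.
  N19 sheds 110 L/s to N26: 110 each.
    N26: 10+110 = 120 > 90
Round 2 — N26 seizes.
  N26 sheds 120 L/s to N14, N23: 60 each.
    N14: 50+60 = 110 > 90
    N23: 10+60 = 70 ≤ 80
Round 3 — N14 seizes.
  N14 sheds 110 L/s: no online neighbours, lost.
No further seizures.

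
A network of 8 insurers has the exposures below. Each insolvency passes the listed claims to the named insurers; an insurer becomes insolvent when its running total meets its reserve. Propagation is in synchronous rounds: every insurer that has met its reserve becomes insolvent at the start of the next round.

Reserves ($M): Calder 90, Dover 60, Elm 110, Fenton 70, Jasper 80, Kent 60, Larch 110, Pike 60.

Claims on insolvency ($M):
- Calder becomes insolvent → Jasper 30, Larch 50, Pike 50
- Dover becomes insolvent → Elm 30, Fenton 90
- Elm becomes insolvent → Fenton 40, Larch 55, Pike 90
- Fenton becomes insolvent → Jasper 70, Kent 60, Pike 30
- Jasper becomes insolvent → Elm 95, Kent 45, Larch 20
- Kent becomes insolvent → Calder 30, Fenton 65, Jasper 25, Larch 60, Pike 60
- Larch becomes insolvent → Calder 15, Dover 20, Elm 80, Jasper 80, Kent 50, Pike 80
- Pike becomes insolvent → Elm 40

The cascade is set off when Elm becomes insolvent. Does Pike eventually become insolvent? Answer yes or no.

yes

Round 1 — Elm becomes insolvent (initial).
  Fenton: +40 → 40 < 70
  Larch: +55 → 55 < 110
  Pike: +90 → 90 ≥ 60
Round 2 — Pike becomes insolvent.
No further insolvencies.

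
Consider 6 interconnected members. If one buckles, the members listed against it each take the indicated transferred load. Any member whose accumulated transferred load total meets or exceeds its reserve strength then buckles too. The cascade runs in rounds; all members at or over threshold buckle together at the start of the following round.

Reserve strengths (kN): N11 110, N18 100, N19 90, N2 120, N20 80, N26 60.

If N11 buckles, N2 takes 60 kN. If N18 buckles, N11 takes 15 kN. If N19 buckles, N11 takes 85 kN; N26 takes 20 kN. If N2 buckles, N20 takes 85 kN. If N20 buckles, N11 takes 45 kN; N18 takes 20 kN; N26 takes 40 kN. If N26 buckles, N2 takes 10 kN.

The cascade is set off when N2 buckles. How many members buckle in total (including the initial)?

2

Round 1 — N2 buckles (initial).
  N20: +85 → 85 ≥ 80
Round 2 — N20 buckles.
  N11: +45 → 45 < 110
  N18: +20 → 20 < 100
  N26: +40 → 40 < 60
No further bucklings.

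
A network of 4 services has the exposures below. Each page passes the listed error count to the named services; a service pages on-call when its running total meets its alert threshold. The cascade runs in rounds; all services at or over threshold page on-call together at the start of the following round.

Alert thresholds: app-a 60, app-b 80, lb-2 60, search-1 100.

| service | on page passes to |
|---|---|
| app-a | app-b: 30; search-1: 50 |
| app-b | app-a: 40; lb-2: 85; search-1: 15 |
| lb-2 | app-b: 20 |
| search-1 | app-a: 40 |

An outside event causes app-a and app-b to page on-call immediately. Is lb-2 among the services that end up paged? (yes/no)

yes

Round 1 — app-a, app-b page on-call (initial).
  lb-2: +85 → 85 ≥ 60
  search-1: +50+15 → 65 < 100
Round 2 — lb-2 pages on-call.
No further pages.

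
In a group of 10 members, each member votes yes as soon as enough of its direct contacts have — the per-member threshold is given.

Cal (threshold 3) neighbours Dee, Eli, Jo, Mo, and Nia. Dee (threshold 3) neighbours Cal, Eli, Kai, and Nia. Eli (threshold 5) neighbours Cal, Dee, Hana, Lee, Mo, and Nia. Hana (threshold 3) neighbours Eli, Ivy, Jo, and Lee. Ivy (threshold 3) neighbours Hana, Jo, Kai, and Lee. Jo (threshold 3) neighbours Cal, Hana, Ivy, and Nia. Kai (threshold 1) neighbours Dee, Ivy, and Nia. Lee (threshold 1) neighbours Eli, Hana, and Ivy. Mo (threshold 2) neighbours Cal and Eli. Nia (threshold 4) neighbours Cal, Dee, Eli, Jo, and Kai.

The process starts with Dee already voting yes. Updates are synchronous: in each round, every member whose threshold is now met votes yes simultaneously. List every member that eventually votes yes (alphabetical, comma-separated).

Round 1 — Dee votes yes (initial).
Round 2 — checking thresholds:
  Cal: 1 of 5 neighbours < 3, holds.
  Eli: 1 of 6 neighbours < 5, holds.
  Kai: 1 of 3 neighbours ≥ 1, votes yes.
  Nia: 1 of 5 neighbours < 4, holds.
Round 3 — no new yes votes; cascade stops.

Dee, Kai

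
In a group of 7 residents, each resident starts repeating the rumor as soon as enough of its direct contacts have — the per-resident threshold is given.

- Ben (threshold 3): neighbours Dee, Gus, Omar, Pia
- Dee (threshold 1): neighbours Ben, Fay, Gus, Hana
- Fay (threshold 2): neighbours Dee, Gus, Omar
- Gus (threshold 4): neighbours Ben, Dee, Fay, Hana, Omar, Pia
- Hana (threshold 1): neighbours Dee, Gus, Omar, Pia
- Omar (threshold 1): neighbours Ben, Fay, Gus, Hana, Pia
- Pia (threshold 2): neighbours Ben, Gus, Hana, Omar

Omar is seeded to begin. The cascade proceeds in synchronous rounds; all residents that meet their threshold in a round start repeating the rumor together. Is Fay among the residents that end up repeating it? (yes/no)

Round 1 — Omar starts repeating the rumor (initial).
Round 2 — checking thresholds:
  Ben: 1 of 4 neighbours < 3, holds.
  Fay: 1 of 3 neighbours < 2, holds.
  Gus: 1 of 6 neighbours < 4, holds.
  Hana: 1 of 4 neighbours ≥ 1, starts repeating the rumor.
  Pia: 1 of 4 neighbours < 2, holds.
Round 3 — checking thresholds:
  Ben: 1 of 4 neighbours < 3, holds.
  Dee: 1 of 4 neighbours ≥ 1, starts repeating the rumor.
  Fay: 1 of 3 neighbours < 2, holds.
  Gus: 2 of 6 neighbours < 4, holds.
  Pia: 2 of 4 neighbours ≥ 2, starts repeating the rumor.
Round 4 — checking thresholds:
  Ben: 3 of 4 neighbours ≥ 3, starts repeating the rumor.
  Fay: 2 of 3 neighbours ≥ 2, starts repeating the rumor.
  Gus: 4 of 6 neighbours ≥ 4, starts repeating the rumor.
Round 5 — no new spreads; cascade stops.

yes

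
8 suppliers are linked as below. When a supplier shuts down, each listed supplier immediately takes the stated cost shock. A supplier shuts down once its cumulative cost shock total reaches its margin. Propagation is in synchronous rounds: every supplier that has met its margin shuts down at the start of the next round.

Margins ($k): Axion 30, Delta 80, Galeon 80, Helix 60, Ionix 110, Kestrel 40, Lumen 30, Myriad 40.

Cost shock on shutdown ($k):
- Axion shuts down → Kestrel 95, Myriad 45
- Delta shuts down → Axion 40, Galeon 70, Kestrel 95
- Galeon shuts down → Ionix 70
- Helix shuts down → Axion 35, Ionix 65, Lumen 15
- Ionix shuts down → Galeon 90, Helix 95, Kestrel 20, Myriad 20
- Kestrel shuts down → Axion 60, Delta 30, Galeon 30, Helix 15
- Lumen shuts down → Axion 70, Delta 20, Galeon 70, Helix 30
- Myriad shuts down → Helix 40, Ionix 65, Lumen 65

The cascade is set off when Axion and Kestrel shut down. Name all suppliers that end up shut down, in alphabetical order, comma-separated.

Round 1 — Axion, Kestrel shut down (initial).
  Delta: +30 → 30 < 80
  Galeon: +30 → 30 < 80
  Helix: +15 → 15 < 60
  Myriad: +45 → 45 ≥ 40
Round 2 — Myriad shuts down.
  Helix: +40 → 55 < 60
  Ionix: +65 → 65 < 110
  Lumen: +65 → 65 ≥ 30
Round 3 — Lumen shuts down.
  Delta: +20 → 50 < 80
  Galeon: +70 → 100 ≥ 80
  Helix: +30 → 85 ≥ 60
Round 4 — Galeon, Helix shut down.
  Ionix: +70+65 → 200 ≥ 110
Round 5 — Ionix shuts down.
No further shutdowns.

Axion, Galeon, Helix, Ionix, Kestrel, Lumen, Myriad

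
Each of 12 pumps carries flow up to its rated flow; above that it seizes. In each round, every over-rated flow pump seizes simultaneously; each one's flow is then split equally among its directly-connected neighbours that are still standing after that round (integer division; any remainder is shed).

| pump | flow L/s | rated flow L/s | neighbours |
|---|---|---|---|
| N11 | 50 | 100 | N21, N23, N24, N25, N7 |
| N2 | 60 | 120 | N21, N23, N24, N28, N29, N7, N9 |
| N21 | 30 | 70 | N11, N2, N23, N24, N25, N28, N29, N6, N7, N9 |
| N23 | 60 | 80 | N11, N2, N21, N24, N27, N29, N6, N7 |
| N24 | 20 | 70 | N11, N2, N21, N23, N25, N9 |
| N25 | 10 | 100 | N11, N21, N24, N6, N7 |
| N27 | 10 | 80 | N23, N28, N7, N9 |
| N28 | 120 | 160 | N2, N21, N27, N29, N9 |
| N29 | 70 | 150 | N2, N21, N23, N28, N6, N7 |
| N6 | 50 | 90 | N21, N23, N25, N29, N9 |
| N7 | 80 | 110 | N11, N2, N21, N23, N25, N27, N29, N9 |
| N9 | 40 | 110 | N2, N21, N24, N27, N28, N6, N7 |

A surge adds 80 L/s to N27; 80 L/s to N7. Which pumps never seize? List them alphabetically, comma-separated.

N11, N2, N21, N24, N25, N28, N29, N6, N9

Round 1 — N27 at 90 > 80; N7 at 160 > 110. N27, N7 seize.
  N27 sheds 90 L/s to N23, N28, N9: 30 each.
    N23: 60+30 = 90 > 80
    N28: 120+30 = 150 ≤ 160
    N9: 40+30 = 70 ≤ 110
  N7 sheds 160 L/s to N11, N2, N21, N23, N25, N29, N9: 22 each (6 lost).
    N11: 50+22 = 72 ≤ 100
    N2: 60+22 = 82 ≤ 120
    N21: 30+22 = 52 ≤ 70
    N23: 90+22 = 112 > 80
    N25: 10+22 = 32 ≤ 100
    N29: 70+22 = 92 ≤ 150
    N9: 70+22 = 92 ≤ 110
Round 2 — N23 seizes.
  N23 sheds 112 L/s to N11, N2, N21, N24, N29, N6: 18 each (4 lost).
    N11: 72+18 = 90 ≤ 100
    N2: 82+18 = 100 ≤ 120
    N21: 52+18 = 70 ≤ 70
    N24: 20+18 = 38 ≤ 70
    N29: 92+18 = 110 ≤ 150
    N6: 50+18 = 68 ≤ 90
No further seizures.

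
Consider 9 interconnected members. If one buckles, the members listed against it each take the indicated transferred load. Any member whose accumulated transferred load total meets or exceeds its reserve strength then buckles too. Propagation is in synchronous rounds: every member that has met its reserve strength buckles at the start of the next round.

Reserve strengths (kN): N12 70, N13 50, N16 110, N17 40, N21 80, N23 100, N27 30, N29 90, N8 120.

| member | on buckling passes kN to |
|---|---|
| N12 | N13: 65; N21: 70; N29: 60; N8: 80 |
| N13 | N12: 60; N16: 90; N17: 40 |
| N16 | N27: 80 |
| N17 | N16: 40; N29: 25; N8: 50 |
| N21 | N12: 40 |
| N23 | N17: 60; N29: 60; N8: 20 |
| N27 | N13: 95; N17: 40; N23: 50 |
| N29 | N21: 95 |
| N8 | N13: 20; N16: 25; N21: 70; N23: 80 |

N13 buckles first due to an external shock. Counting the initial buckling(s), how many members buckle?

Round 1 — N13 buckles (initial).
  N12: +60 → 60 < 70
  N16: +90 → 90 < 110
  N17: +40 → 40 ≥ 40
Round 2 — N17 buckles.
  N16: +40 → 130 ≥ 110
  N29: +25 → 25 < 90
  N8: +50 → 50 < 120
Round 3 — N16 buckles.
  N27: +80 → 80 ≥ 30
Round 4 — N27 buckles.
  N23: +50 → 50 < 100
No further bucklings.

4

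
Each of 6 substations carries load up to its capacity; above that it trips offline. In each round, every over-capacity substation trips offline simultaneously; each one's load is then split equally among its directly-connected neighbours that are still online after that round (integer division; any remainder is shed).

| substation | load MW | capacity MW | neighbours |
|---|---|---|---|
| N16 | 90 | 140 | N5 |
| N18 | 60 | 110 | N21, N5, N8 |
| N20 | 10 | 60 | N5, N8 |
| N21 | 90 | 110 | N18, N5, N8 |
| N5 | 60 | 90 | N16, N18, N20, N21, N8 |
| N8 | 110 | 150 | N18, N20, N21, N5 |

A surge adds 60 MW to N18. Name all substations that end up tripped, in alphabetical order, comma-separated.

N18, N20, N21, N5, N8

Round 1 — N18 at 120 > 110. N18 trips offline.
  N18 sheds 120 MW to N21, N5, N8: 40 each.
    N21: 90+40 = 130 > 110
    N5: 60+40 = 100 > 90
    N8: 110+40 = 150 ≤ 150
Round 2 — N21, N5 trip offline.
  N21 sheds 130 MW to N8: 130 each.
    N8: 150+130 = 280 > 150
  N5 sheds 100 MW to N16, N20, N8: 33 each (1 lost).
    N16: 90+33 = 123 ≤ 140
    N20: 10+33 = 43 ≤ 60
    N8: 280+33 = 313 > 150
Round 3 — N8 trips offline.
  N8 sheds 313 MW to N20: 313 each.
    N20: 43+313 = 356 > 60
Round 4 — N20 trips offline.
  N20 sheds 356 MW: no online neighbours, lost.
No further trips.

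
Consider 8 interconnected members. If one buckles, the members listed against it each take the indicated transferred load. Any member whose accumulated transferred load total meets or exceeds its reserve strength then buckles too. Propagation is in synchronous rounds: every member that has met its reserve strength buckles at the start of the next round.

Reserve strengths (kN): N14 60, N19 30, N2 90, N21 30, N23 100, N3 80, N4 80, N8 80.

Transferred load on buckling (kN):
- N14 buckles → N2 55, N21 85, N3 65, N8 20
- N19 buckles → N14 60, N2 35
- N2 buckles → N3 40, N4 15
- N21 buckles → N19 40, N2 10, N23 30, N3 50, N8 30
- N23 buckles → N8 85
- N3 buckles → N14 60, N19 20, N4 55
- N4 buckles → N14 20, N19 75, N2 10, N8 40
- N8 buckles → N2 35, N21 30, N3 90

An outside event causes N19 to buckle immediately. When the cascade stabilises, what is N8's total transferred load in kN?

50

Round 1 — N19 buckles (initial).
  N14: +60 → 60 ≥ 60
  N2: +35 → 35 < 90
Round 2 — N14 buckles.
  N2: +55 → 90 ≥ 90
  N21: +85 → 85 ≥ 30
  N3: +65 → 65 < 80
  N8: +20 → 20 < 80
Round 3 — N2, N21 buckle.
  N23: +30 → 30 < 100
  N3: +40+50 → 155 ≥ 80
  N4: +15 → 15 < 80
  N8: +30 → 50 < 80
Round 4 — N3 buckles.
  N4: +55 → 70 < 80
No further bucklings.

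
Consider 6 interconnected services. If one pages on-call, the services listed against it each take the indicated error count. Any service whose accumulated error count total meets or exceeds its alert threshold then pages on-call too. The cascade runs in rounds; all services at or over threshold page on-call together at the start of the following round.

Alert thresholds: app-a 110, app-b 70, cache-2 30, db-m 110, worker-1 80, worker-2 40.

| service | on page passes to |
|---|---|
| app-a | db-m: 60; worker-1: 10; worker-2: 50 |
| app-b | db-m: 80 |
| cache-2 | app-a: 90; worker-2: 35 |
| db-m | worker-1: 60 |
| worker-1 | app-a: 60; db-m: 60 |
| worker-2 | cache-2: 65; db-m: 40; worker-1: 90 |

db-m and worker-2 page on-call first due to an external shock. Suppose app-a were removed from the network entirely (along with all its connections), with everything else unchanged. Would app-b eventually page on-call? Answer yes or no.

With app-a removed:
Round 1 — db-m, worker-2 page on-call (initial).
  cache-2: +65 → 65 ≥ 30
  worker-1: +60+90 → 150 ≥ 80
Round 2 — cache-2, worker-1 page on-call.
No further pages.

no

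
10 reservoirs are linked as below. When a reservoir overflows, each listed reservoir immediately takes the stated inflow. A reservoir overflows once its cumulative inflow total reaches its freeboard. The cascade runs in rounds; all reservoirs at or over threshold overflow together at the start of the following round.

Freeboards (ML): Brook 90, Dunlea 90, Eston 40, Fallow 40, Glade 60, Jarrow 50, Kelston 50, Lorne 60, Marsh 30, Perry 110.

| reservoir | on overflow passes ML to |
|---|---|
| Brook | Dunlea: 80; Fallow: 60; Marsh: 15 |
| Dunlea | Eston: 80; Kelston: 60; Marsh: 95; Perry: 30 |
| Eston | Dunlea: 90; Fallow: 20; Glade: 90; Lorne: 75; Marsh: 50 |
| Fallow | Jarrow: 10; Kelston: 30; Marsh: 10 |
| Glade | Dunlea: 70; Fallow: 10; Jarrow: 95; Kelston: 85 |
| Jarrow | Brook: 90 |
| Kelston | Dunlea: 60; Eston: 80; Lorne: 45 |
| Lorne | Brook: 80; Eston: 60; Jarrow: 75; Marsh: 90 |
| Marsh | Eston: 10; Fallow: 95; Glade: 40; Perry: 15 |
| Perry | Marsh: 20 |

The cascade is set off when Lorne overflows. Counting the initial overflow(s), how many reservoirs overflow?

Round 1 — Lorne overflows (initial).
  Brook: +80 → 80 < 90
  Eston: +60 → 60 ≥ 40
  Jarrow: +75 → 75 ≥ 50
  Marsh: +90 → 90 ≥ 30
Round 2 — Eston, Jarrow, Marsh overflow.
  Brook: +90 → 170 ≥ 90
  Dunlea: +90 → 90 ≥ 90
  Fallow: +20+95 → 115 ≥ 40
  Glade: +90+40 → 130 ≥ 60
  Perry: +15 → 15 < 110
Round 3 — Brook, Dunlea, Fallow, Glade overflow.
  Kelston: +60+30+85 → 175 ≥ 50
  Perry: +30 → 45 < 110
Round 4 — Kelston overflows.
No further overflows.

9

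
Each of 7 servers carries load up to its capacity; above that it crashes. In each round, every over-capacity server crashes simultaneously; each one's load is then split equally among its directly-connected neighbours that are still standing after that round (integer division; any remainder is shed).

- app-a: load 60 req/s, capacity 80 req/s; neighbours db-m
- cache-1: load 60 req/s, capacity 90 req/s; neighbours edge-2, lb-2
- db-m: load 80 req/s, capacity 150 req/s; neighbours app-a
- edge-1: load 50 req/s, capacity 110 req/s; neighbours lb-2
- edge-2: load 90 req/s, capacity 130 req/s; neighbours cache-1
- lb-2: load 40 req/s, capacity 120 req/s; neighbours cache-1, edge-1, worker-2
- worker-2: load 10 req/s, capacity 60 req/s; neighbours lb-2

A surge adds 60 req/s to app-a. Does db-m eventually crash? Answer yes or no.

Round 1 — app-a at 120 > 80. app-a crashes.
  app-a sheds 120 req/s to db-m: 120 each.
    db-m: 80+120 = 200 > 150
Round 2 — db-m crashes.
  db-m sheds 200 req/s: no online neighbours, lost.
No further crashes.

yes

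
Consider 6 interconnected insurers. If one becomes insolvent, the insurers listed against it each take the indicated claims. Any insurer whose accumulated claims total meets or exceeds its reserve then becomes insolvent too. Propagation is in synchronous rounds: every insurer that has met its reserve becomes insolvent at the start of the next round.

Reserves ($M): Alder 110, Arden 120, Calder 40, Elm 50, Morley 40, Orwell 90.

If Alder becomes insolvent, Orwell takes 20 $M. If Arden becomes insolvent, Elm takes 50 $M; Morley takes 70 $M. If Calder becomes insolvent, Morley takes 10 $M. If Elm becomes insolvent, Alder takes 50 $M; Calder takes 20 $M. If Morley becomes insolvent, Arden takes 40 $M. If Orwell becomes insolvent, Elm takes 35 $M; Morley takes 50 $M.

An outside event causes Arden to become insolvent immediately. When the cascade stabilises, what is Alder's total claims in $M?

Round 1 — Arden becomes insolvent (initial).
  Elm: +50 → 50 ≥ 50
  Morley: +70 → 70 ≥ 40
Round 2 — Elm, Morley become insolvent.
  Alder: +50 → 50 < 110
  Calder: +20 → 20 < 40
No further insolvencies.

50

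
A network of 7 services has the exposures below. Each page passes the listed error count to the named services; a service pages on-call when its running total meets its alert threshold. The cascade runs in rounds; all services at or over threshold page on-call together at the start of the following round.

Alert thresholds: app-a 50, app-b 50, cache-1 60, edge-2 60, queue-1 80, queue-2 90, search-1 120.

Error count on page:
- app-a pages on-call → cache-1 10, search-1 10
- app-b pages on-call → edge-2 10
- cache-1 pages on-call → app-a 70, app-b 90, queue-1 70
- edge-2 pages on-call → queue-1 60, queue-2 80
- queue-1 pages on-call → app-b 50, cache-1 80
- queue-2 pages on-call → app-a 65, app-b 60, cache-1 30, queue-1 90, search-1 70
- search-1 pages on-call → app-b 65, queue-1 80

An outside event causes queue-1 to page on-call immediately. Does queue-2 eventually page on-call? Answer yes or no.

Round 1 — queue-1 pages on-call (initial).
  app-b: +50 → 50 ≥ 50
  cache-1: +80 → 80 ≥ 60
Round 2 — app-b, cache-1 page on-call.
  app-a: +70 → 70 ≥ 50
  edge-2: +10 → 10 < 60
Round 3 — app-a pages on-call.
  search-1: +10 → 10 < 120
No further pages.

no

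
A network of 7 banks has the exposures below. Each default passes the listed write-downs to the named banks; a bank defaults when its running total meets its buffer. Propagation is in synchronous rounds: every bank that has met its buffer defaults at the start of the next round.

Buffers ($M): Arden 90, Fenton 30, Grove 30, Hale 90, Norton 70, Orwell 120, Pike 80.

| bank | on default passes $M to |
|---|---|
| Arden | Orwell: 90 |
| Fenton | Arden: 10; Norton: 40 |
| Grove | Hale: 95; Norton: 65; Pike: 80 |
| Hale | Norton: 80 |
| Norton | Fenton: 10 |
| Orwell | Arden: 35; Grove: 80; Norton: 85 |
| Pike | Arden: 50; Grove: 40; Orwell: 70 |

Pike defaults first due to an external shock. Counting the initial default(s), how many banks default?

4

Round 1 — Pike defaults (initial).
  Arden: +50 → 50 < 90
  Grove: +40 → 40 ≥ 30
  Orwell: +70 → 70 < 120
Round 2 — Grove defaults.
  Hale: +95 → 95 ≥ 90
  Norton: +65 → 65 < 70
Round 3 — Hale defaults.
  Norton: +80 → 145 ≥ 70
Round 4 — Norton defaults.
  Fenton: +10 → 10 < 30
No further defaults.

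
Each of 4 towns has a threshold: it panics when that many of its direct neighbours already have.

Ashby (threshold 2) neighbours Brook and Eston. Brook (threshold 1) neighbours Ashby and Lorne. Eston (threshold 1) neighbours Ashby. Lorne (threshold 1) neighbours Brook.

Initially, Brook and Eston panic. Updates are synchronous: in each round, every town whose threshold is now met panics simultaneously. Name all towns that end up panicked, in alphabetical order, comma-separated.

Round 1 — Brook, Eston panic (initial).
Round 2 — checking thresholds:
  Ashby: 2 of 2 neighbours ≥ 2, panics.
  Lorne: 1 of 1 neighbours ≥ 1, panics.
Round 3 — no new panics; cascade stops.

Ashby, Brook, Eston, Lorne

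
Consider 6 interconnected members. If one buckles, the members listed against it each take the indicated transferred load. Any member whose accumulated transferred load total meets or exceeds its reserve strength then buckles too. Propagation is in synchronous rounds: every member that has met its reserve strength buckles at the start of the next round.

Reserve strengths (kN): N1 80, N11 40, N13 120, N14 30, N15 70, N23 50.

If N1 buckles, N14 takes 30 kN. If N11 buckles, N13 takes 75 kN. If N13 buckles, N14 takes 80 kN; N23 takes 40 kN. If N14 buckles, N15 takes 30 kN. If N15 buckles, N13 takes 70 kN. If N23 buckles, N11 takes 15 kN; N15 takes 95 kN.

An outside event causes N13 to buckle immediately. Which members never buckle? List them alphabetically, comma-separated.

Round 1 — N13 buckles (initial).
  N14: +80 → 80 ≥ 30
  N23: +40 → 40 < 50
Round 2 — N14 buckles.
  N15: +30 → 30 < 70
No further bucklings.

N1, N11, N15, N23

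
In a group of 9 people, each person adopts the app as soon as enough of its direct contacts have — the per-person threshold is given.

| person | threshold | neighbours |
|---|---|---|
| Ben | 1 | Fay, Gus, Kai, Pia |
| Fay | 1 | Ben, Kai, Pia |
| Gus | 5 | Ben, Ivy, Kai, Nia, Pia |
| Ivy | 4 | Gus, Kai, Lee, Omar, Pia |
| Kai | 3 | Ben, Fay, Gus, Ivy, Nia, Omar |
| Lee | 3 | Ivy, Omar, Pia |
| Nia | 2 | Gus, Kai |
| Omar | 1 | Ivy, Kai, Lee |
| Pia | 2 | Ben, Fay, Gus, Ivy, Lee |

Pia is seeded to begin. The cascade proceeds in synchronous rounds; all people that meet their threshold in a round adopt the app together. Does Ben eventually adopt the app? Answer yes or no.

Round 1 — Pia adopts the app (initial).
Round 2 — checking thresholds:
  Ben: 1 of 4 neighbours ≥ 1, adopts the app.
  Fay: 1 of 3 neighbours ≥ 1, adopts the app.
  Gus: 1 of 5 neighbours < 5, holds.
  Ivy: 1 of 5 neighbours < 4, holds.
  Lee: 1 of 3 neighbours < 3, holds.
Round 3 — no new adoptions; cascade stops.

yes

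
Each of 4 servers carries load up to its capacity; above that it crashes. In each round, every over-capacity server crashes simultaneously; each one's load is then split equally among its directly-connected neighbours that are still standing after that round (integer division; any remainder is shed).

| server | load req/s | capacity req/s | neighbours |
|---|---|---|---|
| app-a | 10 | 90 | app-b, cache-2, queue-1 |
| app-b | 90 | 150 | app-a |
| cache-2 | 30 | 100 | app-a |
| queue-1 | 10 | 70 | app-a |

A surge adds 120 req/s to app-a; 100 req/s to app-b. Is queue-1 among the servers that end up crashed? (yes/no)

Round 1 — app-a at 130 > 90; app-b at 190 > 150. app-a, app-b crash.
  app-a sheds 130 req/s to cache-2, queue-1: 65 each.
    cache-2: 30+65 = 95 ≤ 100
    queue-1: 10+65 = 75 > 70
  app-b sheds 190 req/s: no online neighbours, lost.
Round 2 — queue-1 crashes.
  queue-1 sheds 75 req/s: no online neighbours, lost.
No further crashes.

yes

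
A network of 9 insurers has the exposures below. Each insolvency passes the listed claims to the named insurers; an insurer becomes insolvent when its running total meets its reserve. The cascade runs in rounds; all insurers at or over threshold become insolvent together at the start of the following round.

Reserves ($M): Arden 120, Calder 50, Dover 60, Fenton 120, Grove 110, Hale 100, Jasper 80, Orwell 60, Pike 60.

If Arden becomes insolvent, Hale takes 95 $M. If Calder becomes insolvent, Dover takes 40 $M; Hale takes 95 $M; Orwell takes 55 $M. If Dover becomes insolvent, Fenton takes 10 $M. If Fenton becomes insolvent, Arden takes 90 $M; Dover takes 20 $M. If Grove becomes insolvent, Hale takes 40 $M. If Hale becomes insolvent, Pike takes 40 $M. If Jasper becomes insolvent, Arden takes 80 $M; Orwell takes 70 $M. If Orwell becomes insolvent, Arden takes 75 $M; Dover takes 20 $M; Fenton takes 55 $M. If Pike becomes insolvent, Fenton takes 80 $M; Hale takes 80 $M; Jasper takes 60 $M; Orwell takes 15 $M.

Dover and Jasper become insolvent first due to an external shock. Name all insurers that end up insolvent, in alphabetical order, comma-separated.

Arden, Dover, Jasper, Orwell

Round 1 — Dover, Jasper become insolvent (initial).
  Arden: +80 → 80 < 120
  Fenton: +10 → 10 < 120
  Orwell: +70 → 70 ≥ 60
Round 2 — Orwell becomes insolvent.
  Arden: +75 → 155 ≥ 120
  Fenton: +55 → 65 < 120
Round 3 — Arden becomes insolvent.
  Hale: +95 → 95 < 100
No further insolvencies.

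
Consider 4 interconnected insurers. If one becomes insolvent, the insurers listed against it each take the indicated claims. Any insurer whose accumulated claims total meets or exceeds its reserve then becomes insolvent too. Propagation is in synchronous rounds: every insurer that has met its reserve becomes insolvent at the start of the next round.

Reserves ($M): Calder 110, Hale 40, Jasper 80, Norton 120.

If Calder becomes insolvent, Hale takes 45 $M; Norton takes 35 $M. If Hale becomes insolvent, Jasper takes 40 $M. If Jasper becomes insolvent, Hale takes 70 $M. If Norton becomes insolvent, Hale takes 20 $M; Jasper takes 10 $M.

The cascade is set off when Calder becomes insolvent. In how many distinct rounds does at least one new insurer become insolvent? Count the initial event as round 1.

Round 1 — Calder becomes insolvent (initial).
  Hale: +45 → 45 ≥ 40
  Norton: +35 → 35 < 120
Round 2 — Hale becomes insolvent.
  Jasper: +40 → 40 < 80
No further insolvencies.

2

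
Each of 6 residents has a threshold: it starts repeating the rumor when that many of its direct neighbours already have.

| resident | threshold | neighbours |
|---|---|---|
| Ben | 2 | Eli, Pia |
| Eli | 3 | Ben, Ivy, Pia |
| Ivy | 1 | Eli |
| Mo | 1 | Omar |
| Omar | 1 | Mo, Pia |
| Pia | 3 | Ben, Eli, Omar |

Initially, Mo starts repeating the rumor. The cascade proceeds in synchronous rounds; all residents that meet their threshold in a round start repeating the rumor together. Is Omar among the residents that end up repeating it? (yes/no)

yes

Round 1 — Mo starts repeating the rumor (initial).
Round 2 — checking thresholds:
  Omar: 1 of 2 neighbours ≥ 1, starts repeating the rumor.
Round 3 — no new spreads; cascade stops.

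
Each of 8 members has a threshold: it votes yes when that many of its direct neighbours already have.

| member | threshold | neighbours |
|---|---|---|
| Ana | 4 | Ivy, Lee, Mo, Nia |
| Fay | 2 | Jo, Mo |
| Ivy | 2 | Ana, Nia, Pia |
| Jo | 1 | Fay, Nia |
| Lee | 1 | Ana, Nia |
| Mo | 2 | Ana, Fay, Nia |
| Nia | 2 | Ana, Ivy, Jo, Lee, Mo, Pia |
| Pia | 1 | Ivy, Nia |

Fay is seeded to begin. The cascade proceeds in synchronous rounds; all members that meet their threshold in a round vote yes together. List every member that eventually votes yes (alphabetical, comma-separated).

Round 1 — Fay votes yes (initial).
Round 2 — checking thresholds:
  Jo: 1 of 2 neighbours ≥ 1, votes yes.
  Mo: 1 of 3 neighbours < 2, not yet.
Round 3 — no new yes votes; cascade stops.

Fay, Jo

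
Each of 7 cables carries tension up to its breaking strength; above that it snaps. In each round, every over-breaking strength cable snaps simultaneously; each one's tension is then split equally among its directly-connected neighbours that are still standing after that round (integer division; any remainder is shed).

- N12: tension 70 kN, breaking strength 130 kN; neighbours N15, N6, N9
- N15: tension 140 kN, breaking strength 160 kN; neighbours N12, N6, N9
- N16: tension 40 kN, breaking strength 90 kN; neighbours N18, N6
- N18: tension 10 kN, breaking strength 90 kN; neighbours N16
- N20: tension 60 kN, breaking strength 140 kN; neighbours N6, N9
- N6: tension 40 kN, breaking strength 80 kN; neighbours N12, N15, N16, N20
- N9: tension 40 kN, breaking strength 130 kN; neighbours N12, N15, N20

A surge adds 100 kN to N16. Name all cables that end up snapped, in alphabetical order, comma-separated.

N12, N15, N16, N20, N6, N9

Round 1 — N16 at 140 > 90. N16 snaps.
  N16 sheds 140 kN to N18, N6: 70 each.
    N18: 10+70 = 80 ≤ 90
    N6: 40+70 = 110 > 80
Round 2 — N6 snaps.
  N6 sheds 110 kN to N12, N15, N20: 36 each (2 lost).
    N12: 70+36 = 106 ≤ 130
    N15: 140+36 = 176 > 160
    N20: 60+36 = 96 ≤ 140
Round 3 — N15 snaps.
  N15 sheds 176 kN to N12, N9: 88 each.
    N12: 106+88 = 194 > 130
    N9: 40+88 = 128 ≤ 130
Round 4 — N12 snaps.
  N12 sheds 194 kN to N9: 194 each.
    N9: 128+194 = 322 > 130
Round 5 — N9 snaps.
  N9 sheds 322 kN to N20: 322 each.
    N20: 96+322 = 418 > 140
Round 6 — N20 snaps.
  N20 sheds 418 kN: no online neighbours, lost.
No further breaks.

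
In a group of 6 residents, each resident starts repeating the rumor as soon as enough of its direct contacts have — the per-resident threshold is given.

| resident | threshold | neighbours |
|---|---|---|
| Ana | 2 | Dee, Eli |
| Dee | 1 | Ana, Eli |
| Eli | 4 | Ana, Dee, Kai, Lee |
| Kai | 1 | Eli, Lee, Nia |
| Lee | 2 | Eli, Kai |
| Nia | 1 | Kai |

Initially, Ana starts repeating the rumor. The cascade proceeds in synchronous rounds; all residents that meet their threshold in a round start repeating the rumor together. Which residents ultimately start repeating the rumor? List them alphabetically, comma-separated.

Round 1 — Ana starts repeating the rumor (initial).
Round 2 — checking thresholds:
  Dee: 1 of 2 neighbours ≥ 1, starts repeating the rumor.
  Eli: 1 of 4 neighbours < 4, below threshold.
Round 3 — no new spreads; cascade stops.

Ana, Dee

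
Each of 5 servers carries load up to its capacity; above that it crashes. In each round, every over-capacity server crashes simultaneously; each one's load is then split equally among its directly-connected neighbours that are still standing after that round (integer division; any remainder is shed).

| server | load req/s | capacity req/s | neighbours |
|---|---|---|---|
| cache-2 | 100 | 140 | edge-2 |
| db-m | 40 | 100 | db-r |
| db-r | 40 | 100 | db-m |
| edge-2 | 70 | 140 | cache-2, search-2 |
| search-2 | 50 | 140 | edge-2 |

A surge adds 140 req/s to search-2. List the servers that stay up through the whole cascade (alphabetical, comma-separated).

Round 1 — search-2 at 190 > 140. search-2 crashes.
  search-2 sheds 190 req/s to edge-2: 190 each.
    edge-2: 70+190 = 260 > 140
Round 2 — edge-2 crashes.
  edge-2 sheds 260 req/s to cache-2: 260 each.
    cache-2: 100+260 = 360 > 140
Round 3 — cache-2 crashes.
  cache-2 sheds 360 req/s: no online neighbours, lost.
No further crashes.

db-m, db-r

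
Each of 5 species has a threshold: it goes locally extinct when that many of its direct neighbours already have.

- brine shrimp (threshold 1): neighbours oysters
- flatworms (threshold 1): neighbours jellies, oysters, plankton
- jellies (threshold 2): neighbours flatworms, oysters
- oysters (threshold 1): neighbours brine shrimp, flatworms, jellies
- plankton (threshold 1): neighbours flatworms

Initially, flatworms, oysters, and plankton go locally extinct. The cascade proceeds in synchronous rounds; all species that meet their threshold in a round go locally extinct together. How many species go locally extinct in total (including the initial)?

Round 1 — flatworms, oysters, plankton go locally extinct (initial).
Round 2 — checking thresholds:
  brine shrimp: 1 of 1 neighbours ≥ 1, goes locally extinct.
  jellies: 2 of 2 neighbours ≥ 2, goes locally extinct.
Round 3 — no new extinctions; cascade stops.

5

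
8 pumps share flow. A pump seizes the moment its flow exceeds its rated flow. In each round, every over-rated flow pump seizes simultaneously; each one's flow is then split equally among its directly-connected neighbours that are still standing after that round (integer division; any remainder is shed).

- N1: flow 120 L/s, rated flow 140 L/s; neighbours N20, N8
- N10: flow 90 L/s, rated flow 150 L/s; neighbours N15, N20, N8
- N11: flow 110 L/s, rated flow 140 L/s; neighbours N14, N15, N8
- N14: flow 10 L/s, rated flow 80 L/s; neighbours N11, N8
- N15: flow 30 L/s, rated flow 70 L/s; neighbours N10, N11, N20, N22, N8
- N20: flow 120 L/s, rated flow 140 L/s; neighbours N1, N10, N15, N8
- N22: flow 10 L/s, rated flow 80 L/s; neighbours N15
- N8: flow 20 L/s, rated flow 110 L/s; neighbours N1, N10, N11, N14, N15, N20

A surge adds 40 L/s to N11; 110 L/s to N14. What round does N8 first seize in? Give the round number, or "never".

2

Round 1 — N11 at 150 > 140; N14 at 120 > 80. N11, N14 seize.
  N11 sheds 150 L/s to N15, N8: 75 each.
    N15: 30+75 = 105 > 70
    N8: 20+75 = 95 ≤ 110
  N14 sheds 120 L/s to N8: 120 each.
    N8: 95+120 = 215 > 110
Round 2 — N15, N8 seize.
  N15 sheds 105 L/s to N10, N20, N22: 35 each.
    N10: 90+35 = 125 ≤ 150
    N20: 120+35 = 155 > 140
    N22: 10+35 = 45 ≤ 80
  N8 sheds 215 L/s to N1, N10, N20: 71 each (2 lost).
    N1: 120+71 = 191 > 140
    N10: 125+71 = 196 > 150
    N20: 155+71 = 226 > 140
Round 3 — N1, N10, N20 seize.
  N1 sheds 191 L/s: no online neighbours, lost.
  N10 sheds 196 L/s: no online neighbours, lost.
  N20 sheds 226 L/s: no online neighbours, lost.
No further seizures.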